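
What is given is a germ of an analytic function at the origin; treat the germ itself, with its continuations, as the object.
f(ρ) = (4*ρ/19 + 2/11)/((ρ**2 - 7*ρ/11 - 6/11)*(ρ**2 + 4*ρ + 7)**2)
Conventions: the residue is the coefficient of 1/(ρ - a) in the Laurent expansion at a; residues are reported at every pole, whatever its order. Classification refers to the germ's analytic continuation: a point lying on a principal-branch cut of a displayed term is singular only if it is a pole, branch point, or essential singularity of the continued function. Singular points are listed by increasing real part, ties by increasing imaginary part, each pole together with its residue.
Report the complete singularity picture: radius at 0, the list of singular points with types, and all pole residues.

Denominator factor (ρ**2 - 7*ρ/11 - 6/11): discriminant 313/121, real irrational roots 7/22 + (1/22)*sqrt(313) and 7/22 - (1/22)*sqrt(313); poles of order 1, moduli 7/22 + (1/22)*sqrt(313) and -7/22 + (1/22)*sqrt(313).
Denominator factor (ρ**2 + 4*ρ + 7)^2: discriminant -12, complex-conjugate roots (-2) + (sqrt(3))*i and (-2) - (sqrt(3))*i; poles of order 2, moduli sqrt(7) and sqrt(7).
The radius of convergence is the smallest modulus among the singular points: -7/22 + (1/22)*sqrt(313).
The factor ρ**2 + 4*ρ + 7 splits as (ρ - a)(ρ - a') with a = (-2) - (sqrt(3))*i, a' = (-2) + (sqrt(3))*i. At the order-2 pole a set g(ρ) = (ρ - a)^2*f(ρ) = [(4*ρ/19 + 2/11)/(ρ**2 - 7*ρ/11 - 6/11)] / (ρ - a')^2.
Order-2 pole: residue = g'(a); g'((-2) - (sqrt(3))*i) = (104857/1266367024) - ((1057313/599858064)*sqrt(3))*i, so the residue is (104857/1266367024) - ((1057313/599858064)*sqrt(3))*i.
The factor ρ**2 + 4*ρ + 7 splits as (ρ - a)(ρ - a') with a = (-2) + (sqrt(3))*i, a' = (-2) - (sqrt(3))*i. At the order-2 pole a set g(ρ) = (ρ - a)^2*f(ρ) = [(4*ρ/19 + 2/11)/(ρ**2 - 7*ρ/11 - 6/11)] / (ρ - a')^2.
Order-2 pole: residue = g'(a); g'((-2) + (sqrt(3))*i) = (104857/1266367024) + ((1057313/599858064)*sqrt(3))*i, so the residue is (104857/1266367024) + ((1057313/599858064)*sqrt(3))*i.
The factor ρ**2 - 7*ρ/11 - 6/11 splits as (ρ - a)(ρ - a') with a = 7/22 - (1/22)*sqrt(313), a' = 7/22 + (1/22)*sqrt(313). At the order-1 pole a set g(ρ) = (ρ - a)*f(ρ) = [(4*ρ/19 + 2/11)/(ρ**2 + 4*ρ + 7)**2] / (ρ - a').
Simple pole: residue = g(a) at a = 7/22 - (1/22)*sqrt(313), which is -104857/1266367024 - (37687597/396372878512)*sqrt(313).
The factor ρ**2 - 7*ρ/11 - 6/11 splits as (ρ - a)(ρ - a') with a = 7/22 + (1/22)*sqrt(313), a' = 7/22 - (1/22)*sqrt(313). At the order-1 pole a set g(ρ) = (ρ - a)*f(ρ) = [(4*ρ/19 + 2/11)/(ρ**2 + 4*ρ + 7)**2] / (ρ - a').
Simple pole: residue = g(a) at a = 7/22 + (1/22)*sqrt(313), which is -104857/1266367024 + (37687597/396372878512)*sqrt(313).
List the singular points by increasing real part (a conjugate pair: the negative imaginary part first).

Radius of convergence at 0: -7/22 + (1/22)*sqrt(313).
At (-2) - (sqrt(3))*i: a pole of order 2; residue (104857/1266367024) - ((1057313/599858064)*sqrt(3))*i.
At (-2) + (sqrt(3))*i: a pole of order 2; residue (104857/1266367024) + ((1057313/599858064)*sqrt(3))*i.
At 7/22 - (1/22)*sqrt(313): a pole of order 1; residue -104857/1266367024 - (37687597/396372878512)*sqrt(313).
At 7/22 + (1/22)*sqrt(313): a pole of order 1; residue -104857/1266367024 + (37687597/396372878512)*sqrt(313).


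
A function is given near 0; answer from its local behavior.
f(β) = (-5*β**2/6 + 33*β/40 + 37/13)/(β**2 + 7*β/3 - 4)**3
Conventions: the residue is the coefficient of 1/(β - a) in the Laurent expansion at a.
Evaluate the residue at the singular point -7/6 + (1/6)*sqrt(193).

The residue is (1697211/3738309640)*sqrt(193).

The factor β**2 + 7*β/3 - 4 splits as (β - a)(β - a') with a = -7/6 + (1/6)*sqrt(193), a' = -7/6 - (1/6)*sqrt(193). At the order-3 pole a set g(β) = (β - a)^3*f(β) = [-5*β**2/6 + 33*β/40 + 37/13] / (β - a')^3.
Order-3 pole: residue = g''(a)/2; g''(-7/6 + (1/6)*sqrt(193)) = (1697211/1869154820)*sqrt(193), so the residue is (1697211/3738309640)*sqrt(193).


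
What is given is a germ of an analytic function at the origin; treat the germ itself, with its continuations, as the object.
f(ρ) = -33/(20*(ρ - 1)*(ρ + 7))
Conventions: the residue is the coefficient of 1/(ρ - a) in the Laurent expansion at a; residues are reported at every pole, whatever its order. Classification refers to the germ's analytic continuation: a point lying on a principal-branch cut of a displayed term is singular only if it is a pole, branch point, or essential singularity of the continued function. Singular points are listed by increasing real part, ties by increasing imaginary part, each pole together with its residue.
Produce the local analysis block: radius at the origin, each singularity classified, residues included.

Radius of convergence at 0: 1.
At -7: a pole of order 1; residue 33/160.
At 1: a pole of order 1; residue -33/160.

Denominator factor (ρ + 7): pole of order 1 at -7, modulus 7.
Denominator factor (ρ - 1): pole of order 1 at 1, modulus 1.
The radius of convergence is the smallest modulus among the singular points: 1.
At the order-1 pole -7 set g(ρ) = (ρ - (-7))*f(ρ) = -33/(20*(ρ - 1)).
Simple pole: residue = g(a) at a = -7, which is 33/160.
At the order-1 pole 1 set g(ρ) = (ρ - (1))*f(ρ) = -33/(20*(ρ + 7)).
Simple pole: residue = g(a) at a = 1, which is -33/160.
List the singular points by increasing real part (a conjugate pair: the negative imaginary part first).


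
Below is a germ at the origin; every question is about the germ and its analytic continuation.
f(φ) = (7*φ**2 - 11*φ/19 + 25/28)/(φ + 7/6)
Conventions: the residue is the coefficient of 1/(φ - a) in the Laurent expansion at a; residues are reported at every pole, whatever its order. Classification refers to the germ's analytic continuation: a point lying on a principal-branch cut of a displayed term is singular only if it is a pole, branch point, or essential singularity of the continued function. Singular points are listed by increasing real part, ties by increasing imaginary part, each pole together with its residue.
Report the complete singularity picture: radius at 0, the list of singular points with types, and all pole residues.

Denominator factor (φ + 7/6): pole of order 1 at -7/6, modulus 7/6.
The radius of convergence is the smallest modulus among the singular points: 7/6.
At the order-1 pole -7/6 set g(φ) = (φ - (-7/6))*f(φ) = 7*φ**2 - 11*φ/19 + 25/28.
Simple pole: residue = g(a) at a = -7/6, which is 13282/1197.

Radius of convergence at 0: 7/6.
At -7/6: a pole of order 1; residue 13282/1197.


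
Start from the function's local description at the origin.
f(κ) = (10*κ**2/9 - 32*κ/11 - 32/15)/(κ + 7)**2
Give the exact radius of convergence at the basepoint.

The radius of convergence is 7.

Denominator factor (κ + 7)^2: pole of order 2 at -7, modulus 7.
The radius of convergence is the smallest modulus among the singular points: 7.


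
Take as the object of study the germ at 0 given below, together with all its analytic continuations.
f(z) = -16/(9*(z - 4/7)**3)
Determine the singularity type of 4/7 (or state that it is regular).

The denominator factor z - 4/7 vanishes at 4/7 and appears to the power 3; the numerator there equals -16/9, nonzero, and no other factor vanishes.
Hence a pole whose order is the multiplicity, 3.

The point is a pole of order 3.


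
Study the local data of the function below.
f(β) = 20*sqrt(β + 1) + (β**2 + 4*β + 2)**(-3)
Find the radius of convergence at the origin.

The radius of convergence is 2 - sqrt(2).

Denominator factor (β**2 + 4*β + 2)^3: discriminant 8, real irrational roots -2 + sqrt(2) and -2 - sqrt(2); poles of order 3, moduli 2 - sqrt(2) and 2 + sqrt(2).
Branch term (20)*sqrt(1 - β/(-1)): its argument vanishes at β = -1, a square-root branch point, modulus 1.
The radius of convergence is the smallest modulus among the singular points: 2 - sqrt(2).


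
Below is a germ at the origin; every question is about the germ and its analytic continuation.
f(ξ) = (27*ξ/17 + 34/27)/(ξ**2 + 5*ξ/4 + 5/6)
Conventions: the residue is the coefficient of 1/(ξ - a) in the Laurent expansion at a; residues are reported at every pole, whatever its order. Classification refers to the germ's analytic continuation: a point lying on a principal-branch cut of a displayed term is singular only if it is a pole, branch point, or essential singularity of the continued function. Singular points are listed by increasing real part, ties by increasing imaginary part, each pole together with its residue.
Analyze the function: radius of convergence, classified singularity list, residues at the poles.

Radius of convergence at 0: (1/6)*sqrt(30).
At (-5/8) - ((1/24)*sqrt(255))*i: a pole of order 1; residue (27/34) + ((979/78030)*sqrt(255))*i.
At (-5/8) + ((1/24)*sqrt(255))*i: a pole of order 1; residue (27/34) - ((979/78030)*sqrt(255))*i.

Denominator factor (ξ**2 + 5*ξ/4 + 5/6): discriminant -85/48, complex-conjugate roots (-5/8) + ((1/24)*sqrt(255))*i and (-5/8) - ((1/24)*sqrt(255))*i; poles of order 1, moduli (1/6)*sqrt(30) and (1/6)*sqrt(30).
The radius of convergence is the smallest modulus among the singular points: (1/6)*sqrt(30).
The factor ξ**2 + 5*ξ/4 + 5/6 splits as (ξ - a)(ξ - a') with a = (-5/8) - ((1/24)*sqrt(255))*i, a' = (-5/8) + ((1/24)*sqrt(255))*i. At the order-1 pole a set g(ξ) = (ξ - a)*f(ξ) = [27*ξ/17 + 34/27] / (ξ - a').
Simple pole: residue = g(a) at a = (-5/8) - ((1/24)*sqrt(255))*i, which is (27/34) + ((979/78030)*sqrt(255))*i.
The factor ξ**2 + 5*ξ/4 + 5/6 splits as (ξ - a)(ξ - a') with a = (-5/8) + ((1/24)*sqrt(255))*i, a' = (-5/8) - ((1/24)*sqrt(255))*i. At the order-1 pole a set g(ξ) = (ξ - a)*f(ξ) = [27*ξ/17 + 34/27] / (ξ - a').
Simple pole: residue = g(a) at a = (-5/8) + ((1/24)*sqrt(255))*i, which is (27/34) - ((979/78030)*sqrt(255))*i.
List the singular points by increasing real part (a conjugate pair: the negative imaginary part first).


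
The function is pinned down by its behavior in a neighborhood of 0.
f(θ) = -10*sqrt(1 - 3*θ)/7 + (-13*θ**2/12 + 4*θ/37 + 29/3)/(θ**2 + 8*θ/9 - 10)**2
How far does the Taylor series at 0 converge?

The radius of convergence is 1/3.

Denominator factor (θ**2 + 8*θ/9 - 10)^2: discriminant 3304/81, real irrational roots -4/9 + (1/9)*sqrt(826) and -4/9 - (1/9)*sqrt(826); poles of order 2, moduli -4/9 + (1/9)*sqrt(826) and 4/9 + (1/9)*sqrt(826).
Branch term (-10/7)*sqrt(1 - θ/(1/3)): its argument vanishes at θ = 1/3, a square-root branch point, modulus 1/3.
The radius of convergence is the smallest modulus among the singular points: 1/3.


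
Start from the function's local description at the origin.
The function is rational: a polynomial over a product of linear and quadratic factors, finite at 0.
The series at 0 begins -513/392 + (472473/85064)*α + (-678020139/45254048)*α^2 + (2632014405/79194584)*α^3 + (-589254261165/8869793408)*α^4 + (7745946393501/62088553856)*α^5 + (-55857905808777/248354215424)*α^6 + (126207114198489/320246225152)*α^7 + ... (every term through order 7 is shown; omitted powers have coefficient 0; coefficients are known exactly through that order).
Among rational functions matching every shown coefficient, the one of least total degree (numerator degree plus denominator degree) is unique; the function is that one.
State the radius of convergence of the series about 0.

The radius of convergence is 2/3.

No rational of total degree below 6 reproduces all 8 coefficients; solving the [2/4] Pade equations on them gives f(α) = (-5*α**2/19 + 38*α/31 - 19/6)/((α + 2/3)**2*(α + 7/3)**2), whose expansion matches every shown term.
Denominator factor (α + 7/3)^2: pole of order 2 at -7/3, modulus 7/3.
Denominator factor (α + 2/3)^2: pole of order 2 at -2/3, modulus 2/3.
The radius of convergence is the smallest modulus among the singular points: 2/3.


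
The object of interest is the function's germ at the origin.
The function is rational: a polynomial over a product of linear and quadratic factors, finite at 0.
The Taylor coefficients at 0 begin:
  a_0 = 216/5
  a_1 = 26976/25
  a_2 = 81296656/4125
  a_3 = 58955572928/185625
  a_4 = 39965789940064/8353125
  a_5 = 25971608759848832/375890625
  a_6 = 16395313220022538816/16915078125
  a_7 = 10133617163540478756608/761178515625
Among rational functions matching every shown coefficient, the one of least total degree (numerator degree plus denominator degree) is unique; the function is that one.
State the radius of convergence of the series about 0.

The radius of convergence is 1/12.

No rational of total degree below 6 reproduces all 8 coefficients; solving the [2/4] Pade equations on them gives f(w) = (8*w**2/11 + 3*w/5 + 3/4)/((w - 1/12)**2*(w**2 - 4*w/9 + 5/2)), whose expansion matches every shown term.
Denominator factor (w**2 - 4*w/9 + 5/2): discriminant -794/81, complex-conjugate roots (2/9) + ((1/18)*sqrt(794))*i and (2/9) - ((1/18)*sqrt(794))*i; poles of order 1, moduli (1/2)*sqrt(10) and (1/2)*sqrt(10).
Denominator factor (w - 1/12)^2: pole of order 2 at 1/12, modulus 1/12.
The radius of convergence is the smallest modulus among the singular points: 1/12.


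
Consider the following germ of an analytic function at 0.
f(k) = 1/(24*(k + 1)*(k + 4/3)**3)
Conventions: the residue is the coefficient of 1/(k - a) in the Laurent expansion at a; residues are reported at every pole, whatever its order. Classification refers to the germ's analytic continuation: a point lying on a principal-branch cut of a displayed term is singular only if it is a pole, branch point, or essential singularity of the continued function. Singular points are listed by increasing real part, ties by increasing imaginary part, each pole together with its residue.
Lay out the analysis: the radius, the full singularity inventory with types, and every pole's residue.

Denominator factor (k + 1): pole of order 1 at -1, modulus 1.
Denominator factor (k + 4/3)^3: pole of order 3 at -4/3, modulus 4/3.
The radius of convergence is the smallest modulus among the singular points: 1.
At the order-3 pole -4/3 set g(k) = (k - (-4/3))^3*f(k) = 1/(24*(k + 1)).
Order-3 pole: residue = g''(a)/2; g''(-4/3) = -9/4, so the residue is -9/8.
At the order-1 pole -1 set g(k) = (k - (-1))*f(k) = 1/(24*(k + 4/3)**3).
Simple pole: residue = g(a) at a = -1, which is 9/8.
List the singular points by increasing real part (a conjugate pair: the negative imaginary part first).

Radius of convergence at 0: 1.
At -4/3: a pole of order 3; residue -9/8.
At -1: a pole of order 1; residue 9/8.


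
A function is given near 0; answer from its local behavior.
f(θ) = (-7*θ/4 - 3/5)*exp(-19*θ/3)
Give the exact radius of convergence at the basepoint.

The factor exp(-19*θ/3) is entire and contributes no finite singular point.
The polynomial part has no poles.
No finite singular points: the Taylor series at 0 converges everywhere.

The radius of convergence is infinite.


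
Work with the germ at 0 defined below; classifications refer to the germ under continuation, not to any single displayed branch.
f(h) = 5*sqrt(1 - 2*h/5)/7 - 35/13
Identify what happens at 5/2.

The term (5/7)*sqrt(1 - h/(5/2)) has argument 1 - 5/2/(5/2) = 0 at 5/2: a square-root (algebraic, two-sheeted) branch point; the remaining terms are analytic or single-valued there.

The point is an algebraic (square-root) branch point.


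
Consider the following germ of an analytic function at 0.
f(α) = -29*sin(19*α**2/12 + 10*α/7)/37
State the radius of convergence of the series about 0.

The radius of convergence is infinite.

The factor -sin(19*α**2/12 + 10*α/7) is entire and contributes no finite singular point.
The polynomial part has no poles.
No finite singular points: the Taylor series at 0 converges everywhere.


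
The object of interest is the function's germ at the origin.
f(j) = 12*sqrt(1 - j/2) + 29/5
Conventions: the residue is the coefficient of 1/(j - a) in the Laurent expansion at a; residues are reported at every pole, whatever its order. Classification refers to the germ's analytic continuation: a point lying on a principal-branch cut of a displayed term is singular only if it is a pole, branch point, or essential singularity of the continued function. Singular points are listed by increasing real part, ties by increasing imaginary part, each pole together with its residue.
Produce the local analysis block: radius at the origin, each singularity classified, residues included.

Radius of convergence at 0: 2.
At 2: an algebraic (square-root) branch point.

Branch term (12)*sqrt(1 - j/(2)): its argument vanishes at j = 2, a square-root branch point, modulus 2.
The radius of convergence is the smallest modulus among the singular points: 2.


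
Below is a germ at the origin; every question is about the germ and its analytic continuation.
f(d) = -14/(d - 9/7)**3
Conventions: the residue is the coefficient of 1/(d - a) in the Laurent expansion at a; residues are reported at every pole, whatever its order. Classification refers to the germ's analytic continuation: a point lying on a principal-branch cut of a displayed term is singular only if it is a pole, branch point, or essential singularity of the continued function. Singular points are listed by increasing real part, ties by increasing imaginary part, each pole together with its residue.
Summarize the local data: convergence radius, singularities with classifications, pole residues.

Radius of convergence at 0: 9/7.
At 9/7: a pole of order 3; residue 0.

Denominator factor (d - 9/7)^3: pole of order 3 at 9/7, modulus 9/7.
The radius of convergence is the smallest modulus among the singular points: 9/7.
At the order-3 pole 9/7 set g(d) = (d - (9/7))^3*f(d) = -14.
Order-3 pole: residue = g''(a)/2; g''(9/7) = 0, so the residue is 0.


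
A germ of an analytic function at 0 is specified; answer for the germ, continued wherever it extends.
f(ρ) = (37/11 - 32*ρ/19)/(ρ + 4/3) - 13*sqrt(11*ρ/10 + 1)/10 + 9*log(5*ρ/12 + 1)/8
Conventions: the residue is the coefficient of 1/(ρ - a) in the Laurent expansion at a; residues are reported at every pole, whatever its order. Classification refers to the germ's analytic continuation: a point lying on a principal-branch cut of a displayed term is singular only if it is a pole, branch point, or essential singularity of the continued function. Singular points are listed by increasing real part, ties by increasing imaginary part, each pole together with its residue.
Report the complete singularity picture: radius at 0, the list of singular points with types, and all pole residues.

Radius of convergence at 0: 10/11.
At -12/5: a logarithmic branch point.
At -4/3: a pole of order 1; residue 3517/627.
At -10/11: an algebraic (square-root) branch point.

Denominator factor (ρ + 4/3): pole of order 1 at -4/3, modulus 4/3.
Branch term (-13/10)*sqrt(1 - ρ/(-10/11)): its argument vanishes at ρ = -10/11, a square-root branch point, modulus 10/11.
Branch term (9/8)*log(1 - ρ/(-12/5)): its argument vanishes at ρ = -12/5, a logarithmic branch point, modulus 12/5.
The radius of convergence is the smallest modulus among the singular points: 10/11.
The branch terms are analytic at -4/3 and contribute nothing to the residue; only the rational part matters.
At the order-1 pole -4/3 set g(ρ) = (ρ - (-4/3))*(rational part) = 37/11 - 32*ρ/19.
Simple pole: residue = g(a) at a = -4/3, which is 3517/627.
List the singular points by increasing real part (a conjugate pair: the negative imaginary part first).


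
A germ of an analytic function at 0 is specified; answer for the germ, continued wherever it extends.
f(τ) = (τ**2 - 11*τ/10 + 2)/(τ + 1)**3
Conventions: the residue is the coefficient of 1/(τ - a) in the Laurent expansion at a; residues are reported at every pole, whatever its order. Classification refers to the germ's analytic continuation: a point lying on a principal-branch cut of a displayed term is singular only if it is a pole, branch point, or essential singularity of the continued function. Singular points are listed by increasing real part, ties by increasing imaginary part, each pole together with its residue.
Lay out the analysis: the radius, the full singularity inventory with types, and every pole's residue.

Denominator factor (τ + 1)^3: pole of order 3 at -1, modulus 1.
The radius of convergence is the smallest modulus among the singular points: 1.
At the order-3 pole -1 set g(τ) = (τ - (-1))^3*f(τ) = τ**2 - 11*τ/10 + 2.
Order-3 pole: residue = g''(a)/2; g''(-1) = 2, so the residue is 1.

Radius of convergence at 0: 1.
At -1: a pole of order 3; residue 1.


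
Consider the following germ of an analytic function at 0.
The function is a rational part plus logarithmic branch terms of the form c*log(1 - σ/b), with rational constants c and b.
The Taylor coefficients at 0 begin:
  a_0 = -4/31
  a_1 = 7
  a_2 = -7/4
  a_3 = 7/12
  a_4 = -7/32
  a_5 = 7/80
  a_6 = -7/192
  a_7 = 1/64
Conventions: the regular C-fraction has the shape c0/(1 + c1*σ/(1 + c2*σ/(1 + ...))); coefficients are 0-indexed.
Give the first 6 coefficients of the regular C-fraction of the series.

The regular C-fraction coefficients are [-4/31, 217/4, -54, -1/2592, 649/2592, 216/3245].

Taylor coefficients (read off): a_0 = -4/31, a_1 = 7, a_2 = -7/4, a_3 = 7/12, a_4 = -7/32, a_5 = 7/80.
c0 = a_0 = -4/31. Peel one level at a time: if S = 1 + c*σ/S' with S'(0) = 1, then c is the σ-coefficient of S and S' = c*σ/(S - 1).
S_1 = c0/f = 1 + (217/4)*σ + (5859/2)*σ^2 + ...; c1 = 217/4.
S_2 = c1*σ/(S_1 - 1) = 1 + (-54)*σ + (-1/48)*σ^2 + ...; c2 = -54.
S_3 = c2*σ/(S_2 - 1) = 1 + (-1/2592)*σ + (649/6718464)*σ^2 + ...; c3 = -1/2592.
S_4 = c3*σ/(S_3 - 1) = 1 + (649/2592)*σ + (-1/60)*σ^2 + ...; c4 = 649/2592.
S_5 = c4*σ/(S_4 - 1) = 1 + (216/3245)*σ + ...; c5 = 216/3245.


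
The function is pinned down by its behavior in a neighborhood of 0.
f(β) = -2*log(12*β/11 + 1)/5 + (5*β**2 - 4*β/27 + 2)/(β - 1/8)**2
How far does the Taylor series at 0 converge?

Denominator factor (β - 1/8)^2: pole of order 2 at 1/8, modulus 1/8.
Branch term (-2/5)*log(1 - β/(-11/12)): its argument vanishes at β = -11/12, a logarithmic branch point, modulus 11/12.
The radius of convergence is the smallest modulus among the singular points: 1/8.

The radius of convergence is 1/8.


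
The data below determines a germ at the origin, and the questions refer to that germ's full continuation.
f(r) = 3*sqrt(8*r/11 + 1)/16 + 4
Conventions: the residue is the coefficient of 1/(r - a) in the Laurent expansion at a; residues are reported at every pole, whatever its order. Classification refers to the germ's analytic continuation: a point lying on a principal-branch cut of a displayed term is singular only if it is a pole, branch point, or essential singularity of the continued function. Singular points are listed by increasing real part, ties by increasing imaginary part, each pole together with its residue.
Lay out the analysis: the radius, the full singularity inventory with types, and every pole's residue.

Branch term (3/16)*sqrt(1 - r/(-11/8)): its argument vanishes at r = -11/8, a square-root branch point, modulus 11/8.
The radius of convergence is the smallest modulus among the singular points: 11/8.

Radius of convergence at 0: 11/8.
At -11/8: an algebraic (square-root) branch point.


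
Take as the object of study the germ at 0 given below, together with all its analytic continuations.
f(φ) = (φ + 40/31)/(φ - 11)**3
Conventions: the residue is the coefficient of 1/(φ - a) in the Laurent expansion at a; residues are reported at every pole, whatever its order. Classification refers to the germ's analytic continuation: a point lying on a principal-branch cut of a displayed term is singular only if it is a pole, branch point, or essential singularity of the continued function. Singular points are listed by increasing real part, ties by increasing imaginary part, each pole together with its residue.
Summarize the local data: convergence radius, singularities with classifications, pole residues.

Radius of convergence at 0: 11.
At 11: a pole of order 3; residue 0.

Denominator factor (φ - 11)^3: pole of order 3 at 11, modulus 11.
The radius of convergence is the smallest modulus among the singular points: 11.
At the order-3 pole 11 set g(φ) = (φ - (11))^3*f(φ) = φ + 40/31.
Order-3 pole: residue = g''(a)/2; g''(11) = 0, so the residue is 0.


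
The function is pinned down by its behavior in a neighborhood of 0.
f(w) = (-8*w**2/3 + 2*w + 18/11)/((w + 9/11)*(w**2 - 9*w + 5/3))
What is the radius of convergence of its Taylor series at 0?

The radius of convergence is 9/2 - (1/6)*sqrt(669).

Denominator factor (w + 9/11): pole of order 1 at -9/11, modulus 9/11.
Denominator factor (w**2 - 9*w + 5/3): discriminant 223/3, real irrational roots 9/2 + (1/6)*sqrt(669) and 9/2 - (1/6)*sqrt(669); poles of order 1, moduli 9/2 + (1/6)*sqrt(669) and 9/2 - (1/6)*sqrt(669).
The radius of convergence is the smallest modulus among the singular points: 9/2 - (1/6)*sqrt(669).


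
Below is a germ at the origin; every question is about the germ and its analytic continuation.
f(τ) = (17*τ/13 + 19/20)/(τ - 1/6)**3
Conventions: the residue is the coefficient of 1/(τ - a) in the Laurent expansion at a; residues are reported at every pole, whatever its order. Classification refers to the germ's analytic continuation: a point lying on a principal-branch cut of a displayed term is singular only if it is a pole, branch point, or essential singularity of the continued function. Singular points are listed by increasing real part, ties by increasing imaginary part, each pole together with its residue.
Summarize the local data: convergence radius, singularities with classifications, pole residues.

Radius of convergence at 0: 1/6.
At 1/6: a pole of order 3; residue 0.

Denominator factor (τ - 1/6)^3: pole of order 3 at 1/6, modulus 1/6.
The radius of convergence is the smallest modulus among the singular points: 1/6.
At the order-3 pole 1/6 set g(τ) = (τ - (1/6))^3*f(τ) = 17*τ/13 + 19/20.
Order-3 pole: residue = g''(a)/2; g''(1/6) = 0, so the residue is 0.


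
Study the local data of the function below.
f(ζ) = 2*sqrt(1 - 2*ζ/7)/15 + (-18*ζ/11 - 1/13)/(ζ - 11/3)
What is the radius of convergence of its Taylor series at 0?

Denominator factor (ζ - 11/3): pole of order 1 at 11/3, modulus 11/3.
Branch term (2/15)*sqrt(1 - ζ/(7/2)): its argument vanishes at ζ = 7/2, a square-root branch point, modulus 7/2.
The radius of convergence is the smallest modulus among the singular points: 7/2.

The radius of convergence is 7/2.


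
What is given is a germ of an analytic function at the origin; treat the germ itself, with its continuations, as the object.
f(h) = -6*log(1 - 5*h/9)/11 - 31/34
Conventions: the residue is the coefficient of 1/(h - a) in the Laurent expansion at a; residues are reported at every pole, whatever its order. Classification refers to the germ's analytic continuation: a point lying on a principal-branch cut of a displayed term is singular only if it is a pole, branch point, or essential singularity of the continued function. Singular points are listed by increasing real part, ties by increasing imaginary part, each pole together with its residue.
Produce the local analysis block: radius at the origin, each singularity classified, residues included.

Radius of convergence at 0: 9/5.
At 9/5: a logarithmic branch point.

Branch term (-6/11)*log(1 - h/(9/5)): its argument vanishes at h = 9/5, a logarithmic branch point, modulus 9/5.
The radius of convergence is the smallest modulus among the singular points: 9/5.


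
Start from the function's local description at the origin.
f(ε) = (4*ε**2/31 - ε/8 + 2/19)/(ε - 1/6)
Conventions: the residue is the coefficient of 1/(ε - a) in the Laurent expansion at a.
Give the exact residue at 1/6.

At the order-1 pole 1/6 set g(ε) = (ε - (1/6))*f(ε) = 4*ε**2/31 - ε/8 + 2/19.
Simple pole: residue = g(a) at a = 1/6, which is 7465/84816.

The residue is 7465/84816.


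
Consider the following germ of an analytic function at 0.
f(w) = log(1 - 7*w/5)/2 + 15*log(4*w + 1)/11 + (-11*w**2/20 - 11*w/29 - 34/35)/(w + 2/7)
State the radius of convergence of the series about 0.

Denominator factor (w + 2/7): pole of order 1 at -2/7, modulus 2/7.
Branch term (15/11)*log(1 - w/(-1/4)): its argument vanishes at w = -1/4, a logarithmic branch point, modulus 1/4.
Branch term (1/2)*log(1 - w/(5/7)): its argument vanishes at w = 5/7, a logarithmic branch point, modulus 5/7.
The radius of convergence is the smallest modulus among the singular points: 1/4.

The radius of convergence is 1/4.


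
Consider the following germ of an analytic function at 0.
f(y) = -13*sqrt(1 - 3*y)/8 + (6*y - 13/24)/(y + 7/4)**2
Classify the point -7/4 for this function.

The point is a pole of order 2.

The denominator factor y + 7/4 vanishes at -7/4 and appears to the power 2; the numerator there equals -265/24, nonzero, and no other factor vanishes.
The branch terms are analytic at this point.
Hence a pole whose order is the multiplicity, 2.


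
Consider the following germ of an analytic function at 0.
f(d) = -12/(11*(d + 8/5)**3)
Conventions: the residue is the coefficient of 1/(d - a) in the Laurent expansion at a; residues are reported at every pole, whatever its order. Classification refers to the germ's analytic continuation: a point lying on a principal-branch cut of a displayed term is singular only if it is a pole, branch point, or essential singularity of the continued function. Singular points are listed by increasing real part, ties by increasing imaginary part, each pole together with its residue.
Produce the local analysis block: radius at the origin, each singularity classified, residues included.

Denominator factor (d + 8/5)^3: pole of order 3 at -8/5, modulus 8/5.
The radius of convergence is the smallest modulus among the singular points: 8/5.
At the order-3 pole -8/5 set g(d) = (d - (-8/5))^3*f(d) = -12/11.
Order-3 pole: residue = g''(a)/2; g''(-8/5) = 0, so the residue is 0.

Radius of convergence at 0: 8/5.
At -8/5: a pole of order 3; residue 0.


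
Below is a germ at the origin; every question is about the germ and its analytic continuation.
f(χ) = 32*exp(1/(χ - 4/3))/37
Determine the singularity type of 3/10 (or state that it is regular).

There is no denominator, hence no pole anywhere.
The essential point of exp(1/(χ - (4/3))) is 4/3, not 3/10.
So the germ continues analytically to 3/10.

The point is a regular point.


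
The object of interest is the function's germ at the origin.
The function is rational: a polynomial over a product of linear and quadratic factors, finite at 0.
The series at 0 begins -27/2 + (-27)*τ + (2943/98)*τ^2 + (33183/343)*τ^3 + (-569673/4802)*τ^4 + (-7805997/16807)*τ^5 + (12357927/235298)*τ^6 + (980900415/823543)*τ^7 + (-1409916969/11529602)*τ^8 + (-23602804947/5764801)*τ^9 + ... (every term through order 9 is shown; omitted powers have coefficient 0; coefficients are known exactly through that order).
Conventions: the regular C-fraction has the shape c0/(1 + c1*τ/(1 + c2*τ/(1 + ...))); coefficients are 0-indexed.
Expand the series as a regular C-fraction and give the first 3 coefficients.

Taylor coefficients (read off): a_0 = -27/2, a_1 = -27, a_2 = 2943/98.
c0 = a_0 = -27/2. Peel one level at a time: if S = 1 + c*τ/S' with S'(0) = 1, then c is the τ-coefficient of S and S' = c*τ/(S - 1).
S_1 = c0/f = 1 + (-2)*τ + (305/49)*τ^2 + ...; c1 = -2.
S_2 = c1*τ/(S_1 - 1) = 1 + (305/98)*τ + ...; c2 = 305/98.

The regular C-fraction coefficients are [-27/2, -2, 305/98].


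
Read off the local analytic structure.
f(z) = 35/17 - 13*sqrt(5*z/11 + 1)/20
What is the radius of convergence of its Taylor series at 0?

Branch term (-13/20)*sqrt(1 - z/(-11/5)): its argument vanishes at z = -11/5, a square-root branch point, modulus 11/5.
The radius of convergence is the smallest modulus among the singular points: 11/5.

The radius of convergence is 11/5.


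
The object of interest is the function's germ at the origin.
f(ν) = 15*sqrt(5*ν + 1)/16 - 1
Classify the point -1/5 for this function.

The point is an algebraic (square-root) branch point.

The term (15/16)*sqrt(1 - ν/(-1/5)) has argument 1 - -1/5/(-1/5) = 0 at -1/5: a square-root (algebraic, two-sheeted) branch point; the remaining terms are analytic or single-valued there.


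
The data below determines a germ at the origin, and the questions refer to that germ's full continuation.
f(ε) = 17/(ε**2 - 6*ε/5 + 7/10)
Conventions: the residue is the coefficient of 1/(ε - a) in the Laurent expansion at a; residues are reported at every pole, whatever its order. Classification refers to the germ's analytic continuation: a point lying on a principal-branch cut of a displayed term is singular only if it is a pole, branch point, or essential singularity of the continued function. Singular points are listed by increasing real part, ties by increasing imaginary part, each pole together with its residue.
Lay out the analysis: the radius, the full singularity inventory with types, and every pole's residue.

Radius of convergence at 0: (1/10)*sqrt(70).
At (3/5) - ((1/10)*sqrt(34))*i: a pole of order 1; residue ((5/2)*sqrt(34))*i.
At (3/5) + ((1/10)*sqrt(34))*i: a pole of order 1; residue -((5/2)*sqrt(34))*i.

Denominator factor (ε**2 - 6*ε/5 + 7/10): discriminant -34/25, complex-conjugate roots (3/5) + ((1/10)*sqrt(34))*i and (3/5) - ((1/10)*sqrt(34))*i; poles of order 1, moduli (1/10)*sqrt(70) and (1/10)*sqrt(70).
The radius of convergence is the smallest modulus among the singular points: (1/10)*sqrt(70).
The factor ε**2 - 6*ε/5 + 7/10 splits as (ε - a)(ε - a') with a = (3/5) - ((1/10)*sqrt(34))*i, a' = (3/5) + ((1/10)*sqrt(34))*i. At the order-1 pole a set g(ε) = (ε - a)*f(ε) = [17] / (ε - a').
Simple pole: residue = g(a) at a = (3/5) - ((1/10)*sqrt(34))*i, which is ((5/2)*sqrt(34))*i.
The factor ε**2 - 6*ε/5 + 7/10 splits as (ε - a)(ε - a') with a = (3/5) + ((1/10)*sqrt(34))*i, a' = (3/5) - ((1/10)*sqrt(34))*i. At the order-1 pole a set g(ε) = (ε - a)*f(ε) = [17] / (ε - a').
Simple pole: residue = g(a) at a = (3/5) + ((1/10)*sqrt(34))*i, which is -((5/2)*sqrt(34))*i.
List the singular points by increasing real part (a conjugate pair: the negative imaginary part first).


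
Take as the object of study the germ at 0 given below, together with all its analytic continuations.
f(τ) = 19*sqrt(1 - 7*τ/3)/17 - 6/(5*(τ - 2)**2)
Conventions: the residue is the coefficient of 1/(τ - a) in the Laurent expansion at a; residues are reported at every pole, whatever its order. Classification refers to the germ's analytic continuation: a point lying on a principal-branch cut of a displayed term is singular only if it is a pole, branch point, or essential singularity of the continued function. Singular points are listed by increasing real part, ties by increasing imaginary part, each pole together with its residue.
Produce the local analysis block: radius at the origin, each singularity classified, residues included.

Denominator factor (τ - 2)^2: pole of order 2 at 2, modulus 2.
Branch term (19/17)*sqrt(1 - τ/(3/7)): its argument vanishes at τ = 3/7, a square-root branch point, modulus 3/7.
The radius of convergence is the smallest modulus among the singular points: 3/7.
The branch term is analytic at 2 and contributes nothing to the residue; only the rational part matters.
At the order-2 pole 2 set g(τ) = (τ - (2))^2*(rational part) = -6/5.
Order-2 pole: residue = g'(a); g'(2) = 0, so the residue is 0.
List the singular points by increasing real part (a conjugate pair: the negative imaginary part first).

Radius of convergence at 0: 3/7.
At 3/7: an algebraic (square-root) branch point.
At 2: a pole of order 2; residue 0.


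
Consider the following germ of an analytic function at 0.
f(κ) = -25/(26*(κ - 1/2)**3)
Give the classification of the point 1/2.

The point is a pole of order 3.

The denominator factor κ - 1/2 vanishes at 1/2 and appears to the power 3; the numerator there equals -25/26, nonzero, and no other factor vanishes.
Hence a pole whose order is the multiplicity, 3.


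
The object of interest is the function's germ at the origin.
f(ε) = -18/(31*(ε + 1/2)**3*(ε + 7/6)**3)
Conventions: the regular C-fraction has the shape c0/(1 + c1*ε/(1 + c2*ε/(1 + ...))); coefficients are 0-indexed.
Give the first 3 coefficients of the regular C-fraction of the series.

The regular C-fraction coefficients are [-31104/10633, 60/7, -121/35].

Taylor coefficients (expand at 0): a_0 = -31104/10633, a_1 = 1866240/74431, a_2 = -66811392/521017.
c0 = a_0 = -31104/10633. Peel one level at a time: if S = 1 + c*ε/S' with S'(0) = 1, then c is the ε-coefficient of S and S' = c*ε/(S - 1).
S_1 = c0/f = 1 + (60/7)*ε + (1452/49)*ε^2 + ...; c1 = 60/7.
S_2 = c1*ε/(S_1 - 1) = 1 + (-121/35)*ε + ...; c2 = -121/35.


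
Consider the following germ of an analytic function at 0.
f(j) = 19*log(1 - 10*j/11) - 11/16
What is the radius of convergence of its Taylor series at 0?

The radius of convergence is 11/10.

Branch term (19)*log(1 - j/(11/10)): its argument vanishes at j = 11/10, a logarithmic branch point, modulus 11/10.
The radius of convergence is the smallest modulus among the singular points: 11/10.


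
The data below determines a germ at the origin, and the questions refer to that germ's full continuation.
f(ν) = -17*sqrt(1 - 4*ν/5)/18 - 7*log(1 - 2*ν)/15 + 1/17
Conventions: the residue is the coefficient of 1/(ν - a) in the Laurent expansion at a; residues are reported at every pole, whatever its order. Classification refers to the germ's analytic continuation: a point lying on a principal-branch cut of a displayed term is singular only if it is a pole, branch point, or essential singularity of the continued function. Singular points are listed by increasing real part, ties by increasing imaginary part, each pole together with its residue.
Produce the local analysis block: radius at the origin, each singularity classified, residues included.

Branch term (-7/15)*log(1 - ν/(1/2)): its argument vanishes at ν = 1/2, a logarithmic branch point, modulus 1/2.
Branch term (-17/18)*sqrt(1 - ν/(5/4)): its argument vanishes at ν = 5/4, a square-root branch point, modulus 5/4.
The radius of convergence is the smallest modulus among the singular points: 1/2.
List the singular points by increasing real part (a conjugate pair: the negative imaginary part first).

Radius of convergence at 0: 1/2.
At 1/2: a logarithmic branch point.
At 5/4: an algebraic (square-root) branch point.


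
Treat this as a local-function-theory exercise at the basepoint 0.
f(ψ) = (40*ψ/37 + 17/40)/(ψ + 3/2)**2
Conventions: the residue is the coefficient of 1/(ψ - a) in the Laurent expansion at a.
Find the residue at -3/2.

At the order-2 pole -3/2 set g(ψ) = (ψ - (-3/2))^2*f(ψ) = 40*ψ/37 + 17/40.
Order-2 pole: residue = g'(a); g'(-3/2) = 40/37, so the residue is 40/37.

The residue is 40/37.


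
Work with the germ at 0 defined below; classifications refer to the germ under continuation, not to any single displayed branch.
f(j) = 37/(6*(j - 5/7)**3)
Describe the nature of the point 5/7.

The denominator factor j - 5/7 vanishes at 5/7 and appears to the power 3; the numerator there equals 37/6, nonzero, and no other factor vanishes.
Hence a pole whose order is the multiplicity, 3.

The point is a pole of order 3.


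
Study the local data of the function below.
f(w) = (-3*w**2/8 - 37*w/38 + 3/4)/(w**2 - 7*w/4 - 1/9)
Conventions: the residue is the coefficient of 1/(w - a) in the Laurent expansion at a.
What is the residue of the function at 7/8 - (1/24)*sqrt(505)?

The factor w**2 - 7*w/4 - 1/9 splits as (w - a)(w - a') with a = 7/8 - (1/24)*sqrt(505), a' = 7/8 + (1/24)*sqrt(505). At the order-1 pole a set g(w) = (w - a)*f(w) = [-3*w**2/8 - 37*w/38 + 3/4] / (w - a').
Simple pole: residue = g(a) at a = 7/8 - (1/24)*sqrt(505), which is -991/1216 + (2095/122816)*sqrt(505).

The residue is -991/1216 + (2095/122816)*sqrt(505).


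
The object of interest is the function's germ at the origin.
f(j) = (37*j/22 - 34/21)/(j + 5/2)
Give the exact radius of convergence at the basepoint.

Denominator factor (j + 5/2): pole of order 1 at -5/2, modulus 5/2.
The radius of convergence is the smallest modulus among the singular points: 5/2.

The radius of convergence is 5/2.
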